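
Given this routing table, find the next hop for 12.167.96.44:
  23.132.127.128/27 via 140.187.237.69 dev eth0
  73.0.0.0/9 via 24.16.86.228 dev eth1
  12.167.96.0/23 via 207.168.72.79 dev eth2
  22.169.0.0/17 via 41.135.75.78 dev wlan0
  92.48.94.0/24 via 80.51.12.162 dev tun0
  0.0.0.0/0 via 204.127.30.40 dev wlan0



Longest prefix match for 12.167.96.44:
  /27 23.132.127.128: no
  /9 73.0.0.0: no
  /23 12.167.96.0: MATCH
  /17 22.169.0.0: no
  /24 92.48.94.0: no
  /0 0.0.0.0: MATCH
Selected: next-hop 207.168.72.79 via eth2 (matched /23)


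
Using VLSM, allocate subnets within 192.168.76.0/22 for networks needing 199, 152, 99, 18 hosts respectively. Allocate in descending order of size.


199 hosts -> /24 (254 usable): 192.168.76.0/24
152 hosts -> /24 (254 usable): 192.168.77.0/24
99 hosts -> /25 (126 usable): 192.168.78.0/25
18 hosts -> /27 (30 usable): 192.168.78.128/27
Allocation: 192.168.76.0/24 (199 hosts, 254 usable); 192.168.77.0/24 (152 hosts, 254 usable); 192.168.78.0/25 (99 hosts, 126 usable); 192.168.78.128/27 (18 hosts, 30 usable)


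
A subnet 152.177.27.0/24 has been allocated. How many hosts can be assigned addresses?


Host bits = 32 - 24 = 8
Total addresses = 2^8 = 256
Usable = total - 2 (network and broadcast)
Usable hosts: 254


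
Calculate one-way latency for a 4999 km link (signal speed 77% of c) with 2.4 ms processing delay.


Speed = 0.77 * 3e5 km/s = 231000 km/s
Propagation delay = 4999 / 231000 = 0.0216 s = 21.6407 ms
Processing delay = 2.4 ms
Total one-way latency = 24.0407 ms


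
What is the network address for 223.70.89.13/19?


IP:   11011111.01000110.01011001.00001101
Mask: 11111111.11111111.11100000.00000000
AND operation:
Net:  11011111.01000110.01000000.00000000
Network: 223.70.64.0/19


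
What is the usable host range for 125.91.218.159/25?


Network: 125.91.218.128
Broadcast: 125.91.218.255
First usable = network + 1
Last usable = broadcast - 1
Range: 125.91.218.129 to 125.91.218.254


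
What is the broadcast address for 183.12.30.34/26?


Network: 183.12.30.0/26
Host bits = 6
Set all host bits to 1:
Broadcast: 183.12.30.63


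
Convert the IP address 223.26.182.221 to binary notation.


223 = 11011111
26 = 00011010
182 = 10110110
221 = 11011101
Binary: 11011111.00011010.10110110.11011101


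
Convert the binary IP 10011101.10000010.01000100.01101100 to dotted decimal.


10011101 = 157
10000010 = 130
01000100 = 68
01101100 = 108
IP: 157.130.68.108


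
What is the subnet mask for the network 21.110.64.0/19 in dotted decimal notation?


/19 means 19 network bits, 13 host bits
Binary: 11111111111111111110000000000000
Mask: 255.255.224.0


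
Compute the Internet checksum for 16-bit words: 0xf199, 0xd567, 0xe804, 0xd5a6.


Sum all words (with carry folding):
+ 0xf199 = 0xf199
+ 0xd567 = 0xc701
+ 0xe804 = 0xaf06
+ 0xd5a6 = 0x84ad
One's complement: ~0x84ad
Checksum = 0x7b52


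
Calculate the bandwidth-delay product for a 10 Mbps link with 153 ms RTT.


BDP = bandwidth * RTT
= 10 Mbps * 153 ms
= 10 * 1e6 * 153 / 1000 bits
= 1530000 bits
= 191250 bytes
= 186.7676 KB
BDP = 1530000 bits (191250 bytes)


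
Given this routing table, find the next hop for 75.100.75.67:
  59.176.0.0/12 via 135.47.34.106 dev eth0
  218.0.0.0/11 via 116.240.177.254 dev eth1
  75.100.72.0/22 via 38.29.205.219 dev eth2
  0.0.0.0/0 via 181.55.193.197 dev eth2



Longest prefix match for 75.100.75.67:
  /12 59.176.0.0: no
  /11 218.0.0.0: no
  /22 75.100.72.0: MATCH
  /0 0.0.0.0: MATCH
Selected: next-hop 38.29.205.219 via eth2 (matched /22)


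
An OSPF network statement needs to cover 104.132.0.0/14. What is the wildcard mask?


Subnet mask: 255.252.0.0
Wildcard = 255.255.255.255 - subnet mask
255 - 255 = 0
255 - 252 = 3
255 - 0 = 255
255 - 0 = 255
Wildcard: 0.3.255.255


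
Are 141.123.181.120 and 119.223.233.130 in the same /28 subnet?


Mask: 255.255.255.240
141.123.181.120 AND mask = 141.123.181.112
119.223.233.130 AND mask = 119.223.233.128
No, different subnets (141.123.181.112 vs 119.223.233.128)


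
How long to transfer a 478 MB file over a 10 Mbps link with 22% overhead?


Effective throughput = 10 * (1 - 22/100) = 7.8 Mbps
File size in Mb = 478 * 8 = 3824 Mb
Time = 3824 / 7.8
Time = 490.2564 seconds


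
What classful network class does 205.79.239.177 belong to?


First octet: 205
Binary: 11001101
110xxxxx -> Class C (192-223)
Class C, default mask 255.255.255.0 (/24)


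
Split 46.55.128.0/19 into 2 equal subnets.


New prefix = 19 + 1 = 20
Each subnet has 4096 addresses
  46.55.128.0/20
  46.55.144.0/20
Subnets: 46.55.128.0/20, 46.55.144.0/20


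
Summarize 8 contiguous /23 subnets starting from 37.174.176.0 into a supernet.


Original prefix: /23
Number of subnets: 8 = 2^3
New prefix = 23 - 3 = 20
Supernet: 37.174.176.0/20


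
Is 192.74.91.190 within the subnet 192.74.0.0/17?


Subnet network: 192.74.0.0
Test IP AND mask: 192.74.0.0
Yes, 192.74.91.190 is in 192.74.0.0/17


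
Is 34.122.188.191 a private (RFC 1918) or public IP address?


RFC 1918 private ranges:
  10.0.0.0/8 (10.0.0.0 - 10.255.255.255)
  172.16.0.0/12 (172.16.0.0 - 172.31.255.255)
  192.168.0.0/16 (192.168.0.0 - 192.168.255.255)
Public (not in any RFC 1918 range)


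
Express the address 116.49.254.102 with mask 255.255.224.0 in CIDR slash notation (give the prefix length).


Binary: 11111111.11111111.11100000.00000000
Count leading 1s
Prefix: /19


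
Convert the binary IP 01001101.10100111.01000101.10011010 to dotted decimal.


01001101 = 77
10100111 = 167
01000101 = 69
10011010 = 154
IP: 77.167.69.154


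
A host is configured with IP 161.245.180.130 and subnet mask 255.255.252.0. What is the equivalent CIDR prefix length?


Binary: 11111111.11111111.11111100.00000000
Count leading 1s
Prefix: /22


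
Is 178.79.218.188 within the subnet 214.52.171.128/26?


Subnet network: 214.52.171.128
Test IP AND mask: 178.79.218.128
No, 178.79.218.188 is not in 214.52.171.128/26


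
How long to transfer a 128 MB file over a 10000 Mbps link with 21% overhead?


Effective throughput = 10000 * (1 - 21/100) = 7900 Mbps
File size in Mb = 128 * 8 = 1024 Mb
Time = 1024 / 7900
Time = 0.1296 seconds


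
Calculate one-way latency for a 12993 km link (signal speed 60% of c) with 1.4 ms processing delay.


Speed = 0.6 * 3e5 km/s = 180000 km/s
Propagation delay = 12993 / 180000 = 0.0722 s = 72.1833 ms
Processing delay = 1.4 ms
Total one-way latency = 73.5833 ms


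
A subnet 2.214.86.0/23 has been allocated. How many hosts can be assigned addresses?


Host bits = 32 - 23 = 9
Total addresses = 2^9 = 512
Usable = total - 2 (network and broadcast)
Usable hosts: 510


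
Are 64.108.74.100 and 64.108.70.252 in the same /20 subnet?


Mask: 255.255.240.0
64.108.74.100 AND mask = 64.108.64.0
64.108.70.252 AND mask = 64.108.64.0
Yes, same subnet (64.108.64.0)


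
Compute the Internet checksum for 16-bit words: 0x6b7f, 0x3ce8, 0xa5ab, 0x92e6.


Sum all words (with carry folding):
+ 0x6b7f = 0x6b7f
+ 0x3ce8 = 0xa867
+ 0xa5ab = 0x4e13
+ 0x92e6 = 0xe0f9
One's complement: ~0xe0f9
Checksum = 0x1f06


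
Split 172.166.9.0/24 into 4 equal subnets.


New prefix = 24 + 2 = 26
Each subnet has 64 addresses
  172.166.9.0/26
  172.166.9.64/26
  172.166.9.128/26
  172.166.9.192/26
Subnets: 172.166.9.0/26, 172.166.9.64/26, 172.166.9.128/26, 172.166.9.192/26


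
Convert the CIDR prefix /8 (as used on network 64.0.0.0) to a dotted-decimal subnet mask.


/8 means 8 network bits, 24 host bits
Binary: 11111111000000000000000000000000
Mask: 255.0.0.0


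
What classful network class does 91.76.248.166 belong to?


First octet: 91
Binary: 01011011
0xxxxxxx -> Class A (1-126)
Class A, default mask 255.0.0.0 (/8)


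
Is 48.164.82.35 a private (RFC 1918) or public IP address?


RFC 1918 private ranges:
  10.0.0.0/8 (10.0.0.0 - 10.255.255.255)
  172.16.0.0/12 (172.16.0.0 - 172.31.255.255)
  192.168.0.0/16 (192.168.0.0 - 192.168.255.255)
Public (not in any RFC 1918 range)


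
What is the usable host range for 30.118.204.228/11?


Network: 30.96.0.0
Broadcast: 30.127.255.255
First usable = network + 1
Last usable = broadcast - 1
Range: 30.96.0.1 to 30.127.255.254


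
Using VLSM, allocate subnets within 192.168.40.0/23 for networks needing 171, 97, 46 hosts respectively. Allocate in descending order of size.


171 hosts -> /24 (254 usable): 192.168.40.0/24
97 hosts -> /25 (126 usable): 192.168.41.0/25
46 hosts -> /26 (62 usable): 192.168.41.128/26
Allocation: 192.168.40.0/24 (171 hosts, 254 usable); 192.168.41.0/25 (97 hosts, 126 usable); 192.168.41.128/26 (46 hosts, 62 usable)


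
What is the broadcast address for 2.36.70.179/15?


Network: 2.36.0.0/15
Host bits = 17
Set all host bits to 1:
Broadcast: 2.37.255.255


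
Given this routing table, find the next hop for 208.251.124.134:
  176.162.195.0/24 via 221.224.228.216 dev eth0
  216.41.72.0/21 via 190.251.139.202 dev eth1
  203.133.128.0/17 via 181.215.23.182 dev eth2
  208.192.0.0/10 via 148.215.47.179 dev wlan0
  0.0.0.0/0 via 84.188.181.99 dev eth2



Longest prefix match for 208.251.124.134:
  /24 176.162.195.0: no
  /21 216.41.72.0: no
  /17 203.133.128.0: no
  /10 208.192.0.0: MATCH
  /0 0.0.0.0: MATCH
Selected: next-hop 148.215.47.179 via wlan0 (matched /10)


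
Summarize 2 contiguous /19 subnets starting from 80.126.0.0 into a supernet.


Original prefix: /19
Number of subnets: 2 = 2^1
New prefix = 19 - 1 = 18
Supernet: 80.126.0.0/18


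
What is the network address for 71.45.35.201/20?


IP:   01000111.00101101.00100011.11001001
Mask: 11111111.11111111.11110000.00000000
AND operation:
Net:  01000111.00101101.00100000.00000000
Network: 71.45.32.0/20


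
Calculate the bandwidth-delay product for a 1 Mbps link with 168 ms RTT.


BDP = bandwidth * RTT
= 1 Mbps * 168 ms
= 1 * 1e6 * 168 / 1000 bits
= 168000 bits
= 21000 bytes
= 20.5078 KB
BDP = 168000 bits (21000 bytes)


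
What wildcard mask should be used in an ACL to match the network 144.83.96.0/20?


Subnet mask: 255.255.240.0
Wildcard = 255.255.255.255 - subnet mask
255 - 255 = 0
255 - 255 = 0
255 - 240 = 15
255 - 0 = 255
Wildcard: 0.0.15.255


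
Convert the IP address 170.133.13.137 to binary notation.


170 = 10101010
133 = 10000101
13 = 00001101
137 = 10001001
Binary: 10101010.10000101.00001101.10001001


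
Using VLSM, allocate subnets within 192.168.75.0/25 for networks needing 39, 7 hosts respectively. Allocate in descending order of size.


39 hosts -> /26 (62 usable): 192.168.75.0/26
7 hosts -> /28 (14 usable): 192.168.75.64/28
Allocation: 192.168.75.0/26 (39 hosts, 62 usable); 192.168.75.64/28 (7 hosts, 14 usable)


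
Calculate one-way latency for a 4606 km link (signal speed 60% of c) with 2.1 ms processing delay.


Speed = 0.6 * 3e5 km/s = 180000 km/s
Propagation delay = 4606 / 180000 = 0.0256 s = 25.5889 ms
Processing delay = 2.1 ms
Total one-way latency = 27.6889 ms


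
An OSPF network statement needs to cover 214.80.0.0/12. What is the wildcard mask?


Subnet mask: 255.240.0.0
Wildcard = 255.255.255.255 - subnet mask
255 - 255 = 0
255 - 240 = 15
255 - 0 = 255
255 - 0 = 255
Wildcard: 0.15.255.255


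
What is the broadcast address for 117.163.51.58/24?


Network: 117.163.51.0/24
Host bits = 8
Set all host bits to 1:
Broadcast: 117.163.51.255


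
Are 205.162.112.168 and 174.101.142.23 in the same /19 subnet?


Mask: 255.255.224.0
205.162.112.168 AND mask = 205.162.96.0
174.101.142.23 AND mask = 174.101.128.0
No, different subnets (205.162.96.0 vs 174.101.128.0)


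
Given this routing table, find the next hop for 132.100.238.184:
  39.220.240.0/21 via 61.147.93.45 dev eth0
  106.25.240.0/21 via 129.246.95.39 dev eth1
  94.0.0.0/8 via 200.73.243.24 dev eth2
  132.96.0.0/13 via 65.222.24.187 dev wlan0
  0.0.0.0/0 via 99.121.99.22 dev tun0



Longest prefix match for 132.100.238.184:
  /21 39.220.240.0: no
  /21 106.25.240.0: no
  /8 94.0.0.0: no
  /13 132.96.0.0: MATCH
  /0 0.0.0.0: MATCH
Selected: next-hop 65.222.24.187 via wlan0 (matched /13)


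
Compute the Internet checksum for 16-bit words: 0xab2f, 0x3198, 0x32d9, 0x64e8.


Sum all words (with carry folding):
+ 0xab2f = 0xab2f
+ 0x3198 = 0xdcc7
+ 0x32d9 = 0x0fa1
+ 0x64e8 = 0x7489
One's complement: ~0x7489
Checksum = 0x8b76


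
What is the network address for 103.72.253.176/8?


IP:   01100111.01001000.11111101.10110000
Mask: 11111111.00000000.00000000.00000000
AND operation:
Net:  01100111.00000000.00000000.00000000
Network: 103.0.0.0/8


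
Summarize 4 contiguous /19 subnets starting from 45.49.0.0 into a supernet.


Original prefix: /19
Number of subnets: 4 = 2^2
New prefix = 19 - 2 = 17
Supernet: 45.49.0.0/17


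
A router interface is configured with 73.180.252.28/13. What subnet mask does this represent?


/13 means 13 network bits, 19 host bits
Binary: 11111111111110000000000000000000
Mask: 255.248.0.0


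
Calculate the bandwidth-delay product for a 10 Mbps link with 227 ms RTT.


BDP = bandwidth * RTT
= 10 Mbps * 227 ms
= 10 * 1e6 * 227 / 1000 bits
= 2270000 bits
= 283750 bytes
= 277.0996 KB
BDP = 2270000 bits (283750 bytes)


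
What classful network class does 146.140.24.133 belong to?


First octet: 146
Binary: 10010010
10xxxxxx -> Class B (128-191)
Class B, default mask 255.255.0.0 (/16)


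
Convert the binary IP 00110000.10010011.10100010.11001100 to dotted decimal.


00110000 = 48
10010011 = 147
10100010 = 162
11001100 = 204
IP: 48.147.162.204


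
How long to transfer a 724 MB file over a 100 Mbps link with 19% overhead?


Effective throughput = 100 * (1 - 19/100) = 81 Mbps
File size in Mb = 724 * 8 = 5792 Mb
Time = 5792 / 81
Time = 71.5062 seconds


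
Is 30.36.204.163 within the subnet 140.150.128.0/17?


Subnet network: 140.150.128.0
Test IP AND mask: 30.36.128.0
No, 30.36.204.163 is not in 140.150.128.0/17


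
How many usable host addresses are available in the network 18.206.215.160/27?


Host bits = 32 - 27 = 5
Total addresses = 2^5 = 32
Usable = total - 2 (network and broadcast)
Usable hosts: 30


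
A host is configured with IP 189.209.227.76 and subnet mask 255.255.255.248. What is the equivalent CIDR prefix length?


Binary: 11111111.11111111.11111111.11111000
Count leading 1s
Prefix: /29


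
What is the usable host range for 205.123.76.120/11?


Network: 205.96.0.0
Broadcast: 205.127.255.255
First usable = network + 1
Last usable = broadcast - 1
Range: 205.96.0.1 to 205.127.255.254


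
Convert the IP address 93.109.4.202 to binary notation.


93 = 01011101
109 = 01101101
4 = 00000100
202 = 11001010
Binary: 01011101.01101101.00000100.11001010


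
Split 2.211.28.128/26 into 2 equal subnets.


New prefix = 26 + 1 = 27
Each subnet has 32 addresses
  2.211.28.128/27
  2.211.28.160/27
Subnets: 2.211.28.128/27, 2.211.28.160/27


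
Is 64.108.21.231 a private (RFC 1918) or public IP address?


RFC 1918 private ranges:
  10.0.0.0/8 (10.0.0.0 - 10.255.255.255)
  172.16.0.0/12 (172.16.0.0 - 172.31.255.255)
  192.168.0.0/16 (192.168.0.0 - 192.168.255.255)
Public (not in any RFC 1918 range)


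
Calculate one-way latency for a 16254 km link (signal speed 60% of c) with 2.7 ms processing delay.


Speed = 0.6 * 3e5 km/s = 180000 km/s
Propagation delay = 16254 / 180000 = 0.0903 s = 90.3 ms
Processing delay = 2.7 ms
Total one-way latency = 93.0 ms


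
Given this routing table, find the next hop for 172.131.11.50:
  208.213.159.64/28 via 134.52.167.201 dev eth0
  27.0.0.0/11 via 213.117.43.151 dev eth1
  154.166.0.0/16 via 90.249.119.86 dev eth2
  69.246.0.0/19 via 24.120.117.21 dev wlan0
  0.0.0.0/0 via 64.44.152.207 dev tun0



Longest prefix match for 172.131.11.50:
  /28 208.213.159.64: no
  /11 27.0.0.0: no
  /16 154.166.0.0: no
  /19 69.246.0.0: no
  /0 0.0.0.0: MATCH
Selected: next-hop 64.44.152.207 via tun0 (matched /0)


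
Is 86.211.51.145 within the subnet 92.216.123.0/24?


Subnet network: 92.216.123.0
Test IP AND mask: 86.211.51.0
No, 86.211.51.145 is not in 92.216.123.0/24


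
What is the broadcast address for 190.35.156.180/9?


Network: 190.0.0.0/9
Host bits = 23
Set all host bits to 1:
Broadcast: 190.127.255.255


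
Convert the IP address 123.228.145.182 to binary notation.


123 = 01111011
228 = 11100100
145 = 10010001
182 = 10110110
Binary: 01111011.11100100.10010001.10110110


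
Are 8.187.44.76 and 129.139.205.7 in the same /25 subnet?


Mask: 255.255.255.128
8.187.44.76 AND mask = 8.187.44.0
129.139.205.7 AND mask = 129.139.205.0
No, different subnets (8.187.44.0 vs 129.139.205.0)


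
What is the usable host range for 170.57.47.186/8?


Network: 170.0.0.0
Broadcast: 170.255.255.255
First usable = network + 1
Last usable = broadcast - 1
Range: 170.0.0.1 to 170.255.255.254


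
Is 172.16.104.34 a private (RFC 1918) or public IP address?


RFC 1918 private ranges:
  10.0.0.0/8 (10.0.0.0 - 10.255.255.255)
  172.16.0.0/12 (172.16.0.0 - 172.31.255.255)
  192.168.0.0/16 (192.168.0.0 - 192.168.255.255)
Private (in 172.16.0.0/12)


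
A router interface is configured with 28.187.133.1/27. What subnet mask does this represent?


/27 means 27 network bits, 5 host bits
Binary: 11111111111111111111111111100000
Mask: 255.255.255.224


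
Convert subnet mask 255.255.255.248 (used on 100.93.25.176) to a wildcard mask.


Subnet mask: 255.255.255.248
Wildcard = 255.255.255.255 - subnet mask
255 - 255 = 0
255 - 255 = 0
255 - 255 = 0
255 - 248 = 7
Wildcard: 0.0.0.7


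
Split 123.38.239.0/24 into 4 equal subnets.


New prefix = 24 + 2 = 26
Each subnet has 64 addresses
  123.38.239.0/26
  123.38.239.64/26
  123.38.239.128/26
  123.38.239.192/26
Subnets: 123.38.239.0/26, 123.38.239.64/26, 123.38.239.128/26, 123.38.239.192/26


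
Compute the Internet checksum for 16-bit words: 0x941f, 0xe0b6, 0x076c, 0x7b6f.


Sum all words (with carry folding):
+ 0x941f = 0x941f
+ 0xe0b6 = 0x74d6
+ 0x076c = 0x7c42
+ 0x7b6f = 0xf7b1
One's complement: ~0xf7b1
Checksum = 0x084e


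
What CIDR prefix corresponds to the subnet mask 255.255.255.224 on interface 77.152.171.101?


Binary: 11111111.11111111.11111111.11100000
Count leading 1s
Prefix: /27


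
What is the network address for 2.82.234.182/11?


IP:   00000010.01010010.11101010.10110110
Mask: 11111111.11100000.00000000.00000000
AND operation:
Net:  00000010.01000000.00000000.00000000
Network: 2.64.0.0/11


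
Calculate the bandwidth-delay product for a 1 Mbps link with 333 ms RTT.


BDP = bandwidth * RTT
= 1 Mbps * 333 ms
= 1 * 1e6 * 333 / 1000 bits
= 333000 bits
= 41625 bytes
= 40.6494 KB
BDP = 333000 bits (41625 bytes)


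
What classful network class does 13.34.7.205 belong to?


First octet: 13
Binary: 00001101
0xxxxxxx -> Class A (1-126)
Class A, default mask 255.0.0.0 (/8)


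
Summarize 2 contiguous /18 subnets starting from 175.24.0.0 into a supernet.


Original prefix: /18
Number of subnets: 2 = 2^1
New prefix = 18 - 1 = 17
Supernet: 175.24.0.0/17


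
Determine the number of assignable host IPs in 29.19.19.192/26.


Host bits = 32 - 26 = 6
Total addresses = 2^6 = 64
Usable = total - 2 (network and broadcast)
Usable hosts: 62


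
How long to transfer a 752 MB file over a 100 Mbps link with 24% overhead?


Effective throughput = 100 * (1 - 24/100) = 76 Mbps
File size in Mb = 752 * 8 = 6016 Mb
Time = 6016 / 76
Time = 79.1579 seconds


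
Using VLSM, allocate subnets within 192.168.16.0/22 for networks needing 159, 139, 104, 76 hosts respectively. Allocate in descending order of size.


159 hosts -> /24 (254 usable): 192.168.16.0/24
139 hosts -> /24 (254 usable): 192.168.17.0/24
104 hosts -> /25 (126 usable): 192.168.18.0/25
76 hosts -> /25 (126 usable): 192.168.18.128/25
Allocation: 192.168.16.0/24 (159 hosts, 254 usable); 192.168.17.0/24 (139 hosts, 254 usable); 192.168.18.0/25 (104 hosts, 126 usable); 192.168.18.128/25 (76 hosts, 126 usable)


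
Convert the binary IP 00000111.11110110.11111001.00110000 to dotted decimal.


00000111 = 7
11110110 = 246
11111001 = 249
00110000 = 48
IP: 7.246.249.48


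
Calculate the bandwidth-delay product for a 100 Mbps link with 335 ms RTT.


BDP = bandwidth * RTT
= 100 Mbps * 335 ms
= 100 * 1e6 * 335 / 1000 bits
= 33500000 bits
= 4187500 bytes
= 4089.3555 KB
BDP = 33500000 bits (4187500 bytes)


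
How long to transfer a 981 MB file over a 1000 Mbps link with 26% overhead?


Effective throughput = 1000 * (1 - 26/100) = 740 Mbps
File size in Mb = 981 * 8 = 7848 Mb
Time = 7848 / 740
Time = 10.6054 seconds


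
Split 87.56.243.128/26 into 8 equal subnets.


New prefix = 26 + 3 = 29
Each subnet has 8 addresses
  87.56.243.128/29
  87.56.243.136/29
  87.56.243.144/29
  87.56.243.152/29
  87.56.243.160/29
  87.56.243.168/29
  87.56.243.176/29
  87.56.243.184/29
Subnets: 87.56.243.128/29, 87.56.243.136/29, 87.56.243.144/29, 87.56.243.152/29, 87.56.243.160/29, 87.56.243.168/29, 87.56.243.176/29, 87.56.243.184/29


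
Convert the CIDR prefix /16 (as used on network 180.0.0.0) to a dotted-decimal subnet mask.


/16 means 16 network bits, 16 host bits
Binary: 11111111111111110000000000000000
Mask: 255.255.0.0


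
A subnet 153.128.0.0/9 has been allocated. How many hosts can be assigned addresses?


Host bits = 32 - 9 = 23
Total addresses = 2^23 = 8388608
Usable = total - 2 (network and broadcast)
Usable hosts: 8388606


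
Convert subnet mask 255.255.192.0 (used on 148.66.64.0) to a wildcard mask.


Subnet mask: 255.255.192.0
Wildcard = 255.255.255.255 - subnet mask
255 - 255 = 0
255 - 255 = 0
255 - 192 = 63
255 - 0 = 255
Wildcard: 0.0.63.255


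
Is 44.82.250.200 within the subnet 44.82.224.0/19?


Subnet network: 44.82.224.0
Test IP AND mask: 44.82.224.0
Yes, 44.82.250.200 is in 44.82.224.0/19


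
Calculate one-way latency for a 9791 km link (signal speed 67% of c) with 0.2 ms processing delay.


Speed = 0.67 * 3e5 km/s = 201000 km/s
Propagation delay = 9791 / 201000 = 0.0487 s = 48.7114 ms
Processing delay = 0.2 ms
Total one-way latency = 48.9114 ms


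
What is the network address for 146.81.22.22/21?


IP:   10010010.01010001.00010110.00010110
Mask: 11111111.11111111.11111000.00000000
AND operation:
Net:  10010010.01010001.00010000.00000000
Network: 146.81.16.0/21


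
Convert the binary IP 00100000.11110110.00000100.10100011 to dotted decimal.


00100000 = 32
11110110 = 246
00000100 = 4
10100011 = 163
IP: 32.246.4.163


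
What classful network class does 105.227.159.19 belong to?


First octet: 105
Binary: 01101001
0xxxxxxx -> Class A (1-126)
Class A, default mask 255.0.0.0 (/8)


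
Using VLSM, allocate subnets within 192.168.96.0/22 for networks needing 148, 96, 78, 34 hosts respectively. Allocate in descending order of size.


148 hosts -> /24 (254 usable): 192.168.96.0/24
96 hosts -> /25 (126 usable): 192.168.97.0/25
78 hosts -> /25 (126 usable): 192.168.97.128/25
34 hosts -> /26 (62 usable): 192.168.98.0/26
Allocation: 192.168.96.0/24 (148 hosts, 254 usable); 192.168.97.0/25 (96 hosts, 126 usable); 192.168.97.128/25 (78 hosts, 126 usable); 192.168.98.0/26 (34 hosts, 62 usable)


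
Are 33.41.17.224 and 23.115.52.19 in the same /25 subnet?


Mask: 255.255.255.128
33.41.17.224 AND mask = 33.41.17.128
23.115.52.19 AND mask = 23.115.52.0
No, different subnets (33.41.17.128 vs 23.115.52.0)


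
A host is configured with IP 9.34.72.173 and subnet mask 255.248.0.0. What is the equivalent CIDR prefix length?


Binary: 11111111.11111000.00000000.00000000
Count leading 1s
Prefix: /13


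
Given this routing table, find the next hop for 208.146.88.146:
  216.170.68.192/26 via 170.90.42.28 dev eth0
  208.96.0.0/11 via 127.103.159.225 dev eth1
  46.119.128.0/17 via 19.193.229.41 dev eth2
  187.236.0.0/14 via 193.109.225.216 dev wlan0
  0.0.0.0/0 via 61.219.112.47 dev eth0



Longest prefix match for 208.146.88.146:
  /26 216.170.68.192: no
  /11 208.96.0.0: no
  /17 46.119.128.0: no
  /14 187.236.0.0: no
  /0 0.0.0.0: MATCH
Selected: next-hop 61.219.112.47 via eth0 (matched /0)


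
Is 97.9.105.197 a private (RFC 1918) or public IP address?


RFC 1918 private ranges:
  10.0.0.0/8 (10.0.0.0 - 10.255.255.255)
  172.16.0.0/12 (172.16.0.0 - 172.31.255.255)
  192.168.0.0/16 (192.168.0.0 - 192.168.255.255)
Public (not in any RFC 1918 range)


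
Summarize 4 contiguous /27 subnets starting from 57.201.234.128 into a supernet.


Original prefix: /27
Number of subnets: 4 = 2^2
New prefix = 27 - 2 = 25
Supernet: 57.201.234.128/25


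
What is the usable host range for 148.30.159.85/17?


Network: 148.30.128.0
Broadcast: 148.30.255.255
First usable = network + 1
Last usable = broadcast - 1
Range: 148.30.128.1 to 148.30.255.254


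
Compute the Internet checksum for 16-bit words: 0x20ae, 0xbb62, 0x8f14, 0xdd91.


Sum all words (with carry folding):
+ 0x20ae = 0x20ae
+ 0xbb62 = 0xdc10
+ 0x8f14 = 0x6b25
+ 0xdd91 = 0x48b7
One's complement: ~0x48b7
Checksum = 0xb748


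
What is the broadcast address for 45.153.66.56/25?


Network: 45.153.66.0/25
Host bits = 7
Set all host bits to 1:
Broadcast: 45.153.66.127


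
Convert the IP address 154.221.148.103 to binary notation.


154 = 10011010
221 = 11011101
148 = 10010100
103 = 01100111
Binary: 10011010.11011101.10010100.01100111


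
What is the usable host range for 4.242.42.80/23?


Network: 4.242.42.0
Broadcast: 4.242.43.255
First usable = network + 1
Last usable = broadcast - 1
Range: 4.242.42.1 to 4.242.43.254


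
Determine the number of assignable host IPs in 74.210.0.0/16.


Host bits = 32 - 16 = 16
Total addresses = 2^16 = 65536
Usable = total - 2 (network and broadcast)
Usable hosts: 65534


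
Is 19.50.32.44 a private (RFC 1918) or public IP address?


RFC 1918 private ranges:
  10.0.0.0/8 (10.0.0.0 - 10.255.255.255)
  172.16.0.0/12 (172.16.0.0 - 172.31.255.255)
  192.168.0.0/16 (192.168.0.0 - 192.168.255.255)
Public (not in any RFC 1918 range)


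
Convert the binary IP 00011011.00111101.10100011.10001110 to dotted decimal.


00011011 = 27
00111101 = 61
10100011 = 163
10001110 = 142
IP: 27.61.163.142


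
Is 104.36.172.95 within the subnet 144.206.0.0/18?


Subnet network: 144.206.0.0
Test IP AND mask: 104.36.128.0
No, 104.36.172.95 is not in 144.206.0.0/18


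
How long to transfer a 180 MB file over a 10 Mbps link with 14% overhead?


Effective throughput = 10 * (1 - 14/100) = 8.6 Mbps
File size in Mb = 180 * 8 = 1440 Mb
Time = 1440 / 8.6
Time = 167.4419 seconds


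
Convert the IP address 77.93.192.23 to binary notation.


77 = 01001101
93 = 01011101
192 = 11000000
23 = 00010111
Binary: 01001101.01011101.11000000.00010111


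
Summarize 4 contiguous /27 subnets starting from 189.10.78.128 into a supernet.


Original prefix: /27
Number of subnets: 4 = 2^2
New prefix = 27 - 2 = 25
Supernet: 189.10.78.128/25


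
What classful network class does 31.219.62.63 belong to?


First octet: 31
Binary: 00011111
0xxxxxxx -> Class A (1-126)
Class A, default mask 255.0.0.0 (/8)


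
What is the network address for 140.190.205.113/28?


IP:   10001100.10111110.11001101.01110001
Mask: 11111111.11111111.11111111.11110000
AND operation:
Net:  10001100.10111110.11001101.01110000
Network: 140.190.205.112/28


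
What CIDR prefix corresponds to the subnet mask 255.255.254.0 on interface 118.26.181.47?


Binary: 11111111.11111111.11111110.00000000
Count leading 1s
Prefix: /23


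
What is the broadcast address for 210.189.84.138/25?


Network: 210.189.84.128/25
Host bits = 7
Set all host bits to 1:
Broadcast: 210.189.84.255


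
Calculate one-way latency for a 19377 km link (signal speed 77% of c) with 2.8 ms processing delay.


Speed = 0.77 * 3e5 km/s = 231000 km/s
Propagation delay = 19377 / 231000 = 0.0839 s = 83.8831 ms
Processing delay = 2.8 ms
Total one-way latency = 86.6831 ms


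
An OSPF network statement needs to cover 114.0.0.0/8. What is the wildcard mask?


Subnet mask: 255.0.0.0
Wildcard = 255.255.255.255 - subnet mask
255 - 255 = 0
255 - 0 = 255
255 - 0 = 255
255 - 0 = 255
Wildcard: 0.255.255.255


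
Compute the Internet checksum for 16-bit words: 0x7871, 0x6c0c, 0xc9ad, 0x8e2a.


Sum all words (with carry folding):
+ 0x7871 = 0x7871
+ 0x6c0c = 0xe47d
+ 0xc9ad = 0xae2b
+ 0x8e2a = 0x3c56
One's complement: ~0x3c56
Checksum = 0xc3a9


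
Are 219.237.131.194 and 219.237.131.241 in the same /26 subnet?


Mask: 255.255.255.192
219.237.131.194 AND mask = 219.237.131.192
219.237.131.241 AND mask = 219.237.131.192
Yes, same subnet (219.237.131.192)


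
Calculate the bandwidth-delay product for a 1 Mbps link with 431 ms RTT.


BDP = bandwidth * RTT
= 1 Mbps * 431 ms
= 1 * 1e6 * 431 / 1000 bits
= 431000 bits
= 53875 bytes
= 52.6123 KB
BDP = 431000 bits (53875 bytes)


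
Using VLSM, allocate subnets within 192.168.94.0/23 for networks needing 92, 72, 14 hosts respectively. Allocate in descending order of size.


92 hosts -> /25 (126 usable): 192.168.94.0/25
72 hosts -> /25 (126 usable): 192.168.94.128/25
14 hosts -> /28 (14 usable): 192.168.95.0/28
Allocation: 192.168.94.0/25 (92 hosts, 126 usable); 192.168.94.128/25 (72 hosts, 126 usable); 192.168.95.0/28 (14 hosts, 14 usable)


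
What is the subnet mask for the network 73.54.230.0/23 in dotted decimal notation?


/23 means 23 network bits, 9 host bits
Binary: 11111111111111111111111000000000
Mask: 255.255.254.0


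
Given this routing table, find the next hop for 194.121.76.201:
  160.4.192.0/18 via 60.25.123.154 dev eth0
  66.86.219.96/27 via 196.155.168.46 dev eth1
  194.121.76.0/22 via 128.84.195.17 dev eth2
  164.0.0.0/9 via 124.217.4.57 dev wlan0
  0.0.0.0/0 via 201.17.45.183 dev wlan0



Longest prefix match for 194.121.76.201:
  /18 160.4.192.0: no
  /27 66.86.219.96: no
  /22 194.121.76.0: MATCH
  /9 164.0.0.0: no
  /0 0.0.0.0: MATCH
Selected: next-hop 128.84.195.17 via eth2 (matched /22)


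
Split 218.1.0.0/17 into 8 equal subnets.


New prefix = 17 + 3 = 20
Each subnet has 4096 addresses
  218.1.0.0/20
  218.1.16.0/20
  218.1.32.0/20
  218.1.48.0/20
  218.1.64.0/20
  218.1.80.0/20
  218.1.96.0/20
  218.1.112.0/20
Subnets: 218.1.0.0/20, 218.1.16.0/20, 218.1.32.0/20, 218.1.48.0/20, 218.1.64.0/20, 218.1.80.0/20, 218.1.96.0/20, 218.1.112.0/20


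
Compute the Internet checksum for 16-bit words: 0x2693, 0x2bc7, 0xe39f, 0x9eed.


Sum all words (with carry folding):
+ 0x2693 = 0x2693
+ 0x2bc7 = 0x525a
+ 0xe39f = 0x35fa
+ 0x9eed = 0xd4e7
One's complement: ~0xd4e7
Checksum = 0x2b18


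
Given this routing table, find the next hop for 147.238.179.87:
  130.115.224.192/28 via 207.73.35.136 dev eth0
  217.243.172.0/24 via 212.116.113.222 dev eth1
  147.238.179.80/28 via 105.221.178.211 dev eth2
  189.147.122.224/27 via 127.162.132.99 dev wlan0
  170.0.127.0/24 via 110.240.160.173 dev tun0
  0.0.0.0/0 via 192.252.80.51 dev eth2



Longest prefix match for 147.238.179.87:
  /28 130.115.224.192: no
  /24 217.243.172.0: no
  /28 147.238.179.80: MATCH
  /27 189.147.122.224: no
  /24 170.0.127.0: no
  /0 0.0.0.0: MATCH
Selected: next-hop 105.221.178.211 via eth2 (matched /28)


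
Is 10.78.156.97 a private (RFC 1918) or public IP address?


RFC 1918 private ranges:
  10.0.0.0/8 (10.0.0.0 - 10.255.255.255)
  172.16.0.0/12 (172.16.0.0 - 172.31.255.255)
  192.168.0.0/16 (192.168.0.0 - 192.168.255.255)
Private (in 10.0.0.0/8)


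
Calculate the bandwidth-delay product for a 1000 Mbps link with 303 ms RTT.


BDP = bandwidth * RTT
= 1000 Mbps * 303 ms
= 1000 * 1e6 * 303 / 1000 bits
= 303000000 bits
= 37875000 bytes
= 36987.3047 KB
BDP = 303000000 bits (37875000 bytes)


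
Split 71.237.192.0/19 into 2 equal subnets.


New prefix = 19 + 1 = 20
Each subnet has 4096 addresses
  71.237.192.0/20
  71.237.208.0/20
Subnets: 71.237.192.0/20, 71.237.208.0/20


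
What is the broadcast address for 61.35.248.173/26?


Network: 61.35.248.128/26
Host bits = 6
Set all host bits to 1:
Broadcast: 61.35.248.191


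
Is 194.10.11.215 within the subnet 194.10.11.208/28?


Subnet network: 194.10.11.208
Test IP AND mask: 194.10.11.208
Yes, 194.10.11.215 is in 194.10.11.208/28


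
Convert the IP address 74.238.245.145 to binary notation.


74 = 01001010
238 = 11101110
245 = 11110101
145 = 10010001
Binary: 01001010.11101110.11110101.10010001


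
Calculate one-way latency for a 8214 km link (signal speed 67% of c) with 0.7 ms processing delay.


Speed = 0.67 * 3e5 km/s = 201000 km/s
Propagation delay = 8214 / 201000 = 0.0409 s = 40.8657 ms
Processing delay = 0.7 ms
Total one-way latency = 41.5657 ms


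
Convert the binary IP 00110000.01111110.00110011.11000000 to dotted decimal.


00110000 = 48
01111110 = 126
00110011 = 51
11000000 = 192
IP: 48.126.51.192


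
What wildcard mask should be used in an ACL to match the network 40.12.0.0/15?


Subnet mask: 255.254.0.0
Wildcard = 255.255.255.255 - subnet mask
255 - 255 = 0
255 - 254 = 1
255 - 0 = 255
255 - 0 = 255
Wildcard: 0.1.255.255


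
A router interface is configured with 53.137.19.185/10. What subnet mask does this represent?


/10 means 10 network bits, 22 host bits
Binary: 11111111110000000000000000000000
Mask: 255.192.0.0


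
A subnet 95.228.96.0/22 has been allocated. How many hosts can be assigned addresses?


Host bits = 32 - 22 = 10
Total addresses = 2^10 = 1024
Usable = total - 2 (network and broadcast)
Usable hosts: 1022


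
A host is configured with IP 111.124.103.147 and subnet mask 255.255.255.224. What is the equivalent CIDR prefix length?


Binary: 11111111.11111111.11111111.11100000
Count leading 1s
Prefix: /27


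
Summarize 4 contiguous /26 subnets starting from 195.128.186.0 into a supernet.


Original prefix: /26
Number of subnets: 4 = 2^2
New prefix = 26 - 2 = 24
Supernet: 195.128.186.0/24


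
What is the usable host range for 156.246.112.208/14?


Network: 156.244.0.0
Broadcast: 156.247.255.255
First usable = network + 1
Last usable = broadcast - 1
Range: 156.244.0.1 to 156.247.255.254


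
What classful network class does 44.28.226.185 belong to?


First octet: 44
Binary: 00101100
0xxxxxxx -> Class A (1-126)
Class A, default mask 255.0.0.0 (/8)


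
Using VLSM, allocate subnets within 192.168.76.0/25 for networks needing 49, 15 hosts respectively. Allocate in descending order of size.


49 hosts -> /26 (62 usable): 192.168.76.0/26
15 hosts -> /27 (30 usable): 192.168.76.64/27
Allocation: 192.168.76.0/26 (49 hosts, 62 usable); 192.168.76.64/27 (15 hosts, 30 usable)


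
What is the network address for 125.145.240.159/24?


IP:   01111101.10010001.11110000.10011111
Mask: 11111111.11111111.11111111.00000000
AND operation:
Net:  01111101.10010001.11110000.00000000
Network: 125.145.240.0/24


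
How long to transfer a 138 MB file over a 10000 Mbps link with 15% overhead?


Effective throughput = 10000 * (1 - 15/100) = 8500 Mbps
File size in Mb = 138 * 8 = 1104 Mb
Time = 1104 / 8500
Time = 0.1299 seconds


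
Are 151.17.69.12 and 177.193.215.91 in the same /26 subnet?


Mask: 255.255.255.192
151.17.69.12 AND mask = 151.17.69.0
177.193.215.91 AND mask = 177.193.215.64
No, different subnets (151.17.69.0 vs 177.193.215.64)


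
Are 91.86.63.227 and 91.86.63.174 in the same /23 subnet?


Mask: 255.255.254.0
91.86.63.227 AND mask = 91.86.62.0
91.86.63.174 AND mask = 91.86.62.0
Yes, same subnet (91.86.62.0)


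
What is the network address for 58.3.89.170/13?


IP:   00111010.00000011.01011001.10101010
Mask: 11111111.11111000.00000000.00000000
AND operation:
Net:  00111010.00000000.00000000.00000000
Network: 58.0.0.0/13


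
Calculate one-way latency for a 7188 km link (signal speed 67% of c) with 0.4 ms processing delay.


Speed = 0.67 * 3e5 km/s = 201000 km/s
Propagation delay = 7188 / 201000 = 0.0358 s = 35.7612 ms
Processing delay = 0.4 ms
Total one-way latency = 36.1612 ms


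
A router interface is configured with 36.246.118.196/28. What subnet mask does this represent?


/28 means 28 network bits, 4 host bits
Binary: 11111111111111111111111111110000
Mask: 255.255.255.240


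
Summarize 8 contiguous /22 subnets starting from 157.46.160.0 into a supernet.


Original prefix: /22
Number of subnets: 8 = 2^3
New prefix = 22 - 3 = 19
Supernet: 157.46.160.0/19


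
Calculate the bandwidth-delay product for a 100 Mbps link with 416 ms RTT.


BDP = bandwidth * RTT
= 100 Mbps * 416 ms
= 100 * 1e6 * 416 / 1000 bits
= 41600000 bits
= 5200000 bytes
= 5078.125 KB
BDP = 41600000 bits (5200000 bytes)


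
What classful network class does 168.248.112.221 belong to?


First octet: 168
Binary: 10101000
10xxxxxx -> Class B (128-191)
Class B, default mask 255.255.0.0 (/16)


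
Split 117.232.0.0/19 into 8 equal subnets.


New prefix = 19 + 3 = 22
Each subnet has 1024 addresses
  117.232.0.0/22
  117.232.4.0/22
  117.232.8.0/22
  117.232.12.0/22
  117.232.16.0/22
  117.232.20.0/22
  117.232.24.0/22
  117.232.28.0/22
Subnets: 117.232.0.0/22, 117.232.4.0/22, 117.232.8.0/22, 117.232.12.0/22, 117.232.16.0/22, 117.232.20.0/22, 117.232.24.0/22, 117.232.28.0/22


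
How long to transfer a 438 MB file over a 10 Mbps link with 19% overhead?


Effective throughput = 10 * (1 - 19/100) = 8.1 Mbps
File size in Mb = 438 * 8 = 3504 Mb
Time = 3504 / 8.1
Time = 432.5926 seconds


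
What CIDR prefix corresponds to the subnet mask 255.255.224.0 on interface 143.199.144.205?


Binary: 11111111.11111111.11100000.00000000
Count leading 1s
Prefix: /19


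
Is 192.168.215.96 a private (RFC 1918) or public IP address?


RFC 1918 private ranges:
  10.0.0.0/8 (10.0.0.0 - 10.255.255.255)
  172.16.0.0/12 (172.16.0.0 - 172.31.255.255)
  192.168.0.0/16 (192.168.0.0 - 192.168.255.255)
Private (in 192.168.0.0/16)


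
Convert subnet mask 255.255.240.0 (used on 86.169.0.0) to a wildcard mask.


Subnet mask: 255.255.240.0
Wildcard = 255.255.255.255 - subnet mask
255 - 255 = 0
255 - 255 = 0
255 - 240 = 15
255 - 0 = 255
Wildcard: 0.0.15.255


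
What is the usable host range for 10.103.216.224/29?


Network: 10.103.216.224
Broadcast: 10.103.216.231
First usable = network + 1
Last usable = broadcast - 1
Range: 10.103.216.225 to 10.103.216.230


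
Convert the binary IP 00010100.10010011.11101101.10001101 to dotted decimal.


00010100 = 20
10010011 = 147
11101101 = 237
10001101 = 141
IP: 20.147.237.141


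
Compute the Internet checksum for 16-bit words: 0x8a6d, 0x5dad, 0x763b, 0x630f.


Sum all words (with carry folding):
+ 0x8a6d = 0x8a6d
+ 0x5dad = 0xe81a
+ 0x763b = 0x5e56
+ 0x630f = 0xc165
One's complement: ~0xc165
Checksum = 0x3e9a


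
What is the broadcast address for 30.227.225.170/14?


Network: 30.224.0.0/14
Host bits = 18
Set all host bits to 1:
Broadcast: 30.227.255.255


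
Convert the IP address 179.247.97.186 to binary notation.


179 = 10110011
247 = 11110111
97 = 01100001
186 = 10111010
Binary: 10110011.11110111.01100001.10111010


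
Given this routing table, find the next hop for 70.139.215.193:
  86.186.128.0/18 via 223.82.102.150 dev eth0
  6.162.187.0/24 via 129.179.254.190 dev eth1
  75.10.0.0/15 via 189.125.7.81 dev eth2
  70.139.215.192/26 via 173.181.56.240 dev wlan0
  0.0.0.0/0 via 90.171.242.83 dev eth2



Longest prefix match for 70.139.215.193:
  /18 86.186.128.0: no
  /24 6.162.187.0: no
  /15 75.10.0.0: no
  /26 70.139.215.192: MATCH
  /0 0.0.0.0: MATCH
Selected: next-hop 173.181.56.240 via wlan0 (matched /26)


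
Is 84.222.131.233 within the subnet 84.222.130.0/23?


Subnet network: 84.222.130.0
Test IP AND mask: 84.222.130.0
Yes, 84.222.131.233 is in 84.222.130.0/23


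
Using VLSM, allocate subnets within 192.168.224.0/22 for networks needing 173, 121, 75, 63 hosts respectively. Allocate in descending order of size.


173 hosts -> /24 (254 usable): 192.168.224.0/24
121 hosts -> /25 (126 usable): 192.168.225.0/25
75 hosts -> /25 (126 usable): 192.168.225.128/25
63 hosts -> /25 (126 usable): 192.168.226.0/25
Allocation: 192.168.224.0/24 (173 hosts, 254 usable); 192.168.225.0/25 (121 hosts, 126 usable); 192.168.225.128/25 (75 hosts, 126 usable); 192.168.226.0/25 (63 hosts, 126 usable)
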